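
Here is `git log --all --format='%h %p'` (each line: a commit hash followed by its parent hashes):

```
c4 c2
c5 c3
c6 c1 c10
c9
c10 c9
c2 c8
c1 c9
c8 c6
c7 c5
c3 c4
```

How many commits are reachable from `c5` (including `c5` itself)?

9

Walking parent pointers from c5: reachable set = {c1, c10, c2, c3, c4, c5, c6, c8, c9}.
That is 9 commits.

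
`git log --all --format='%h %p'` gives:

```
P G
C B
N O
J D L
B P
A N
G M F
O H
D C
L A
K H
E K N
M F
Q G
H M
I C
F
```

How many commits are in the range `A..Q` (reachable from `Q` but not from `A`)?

2

Reachable from Q: {F, G, M, Q}.
Reachable from A: {A, F, H, M, N, O}.
In Q's history but not A's: {G, Q} — 2 commits.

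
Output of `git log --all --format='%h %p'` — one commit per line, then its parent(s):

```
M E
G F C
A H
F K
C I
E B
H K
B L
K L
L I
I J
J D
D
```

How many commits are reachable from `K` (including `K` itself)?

5

Walking parent pointers from K: reachable set = {D, I, J, K, L}.
That is 5 commits.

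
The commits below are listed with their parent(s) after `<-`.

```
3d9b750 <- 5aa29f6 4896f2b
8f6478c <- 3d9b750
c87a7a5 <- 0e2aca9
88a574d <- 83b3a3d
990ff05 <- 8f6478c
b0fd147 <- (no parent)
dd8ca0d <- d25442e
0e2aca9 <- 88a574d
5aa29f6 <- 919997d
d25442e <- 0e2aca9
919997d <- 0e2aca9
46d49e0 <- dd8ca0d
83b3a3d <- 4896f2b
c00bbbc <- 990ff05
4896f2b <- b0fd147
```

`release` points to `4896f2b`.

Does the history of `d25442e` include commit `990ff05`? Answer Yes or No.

No

Ancestors of d25442e: {0e2aca9, 4896f2b, 83b3a3d, 88a574d, b0fd147, d25442e}.
990ff05 is not in that set, so it is not an ancestor of d25442e.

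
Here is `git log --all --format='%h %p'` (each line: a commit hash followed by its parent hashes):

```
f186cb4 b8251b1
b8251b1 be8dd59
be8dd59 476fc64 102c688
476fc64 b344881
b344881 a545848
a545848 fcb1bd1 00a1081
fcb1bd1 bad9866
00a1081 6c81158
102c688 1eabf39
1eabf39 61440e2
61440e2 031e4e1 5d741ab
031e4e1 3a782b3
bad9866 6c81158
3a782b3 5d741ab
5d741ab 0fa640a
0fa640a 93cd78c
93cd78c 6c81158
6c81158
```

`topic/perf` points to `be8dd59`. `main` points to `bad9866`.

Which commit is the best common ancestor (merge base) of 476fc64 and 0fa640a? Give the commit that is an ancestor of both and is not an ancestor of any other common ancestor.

6c81158

Ancestors of 476fc64: {00a1081, 476fc64, 6c81158, a545848, b344881, bad9866, fcb1bd1}.
Ancestors of 0fa640a: {0fa640a, 6c81158, 93cd78c}.
Common ancestors: {6c81158}.
The only common ancestor is 6c81158, so it is the merge base.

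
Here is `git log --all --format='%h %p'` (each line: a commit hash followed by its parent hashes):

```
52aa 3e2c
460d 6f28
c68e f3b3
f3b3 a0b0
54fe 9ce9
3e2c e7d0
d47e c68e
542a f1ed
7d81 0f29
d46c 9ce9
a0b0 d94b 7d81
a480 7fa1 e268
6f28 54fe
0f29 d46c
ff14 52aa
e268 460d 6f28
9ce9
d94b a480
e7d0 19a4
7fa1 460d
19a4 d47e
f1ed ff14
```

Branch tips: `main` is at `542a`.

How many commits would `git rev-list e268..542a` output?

Reachable from 542a: {0f29, 19a4, 3e2c, 460d, 52aa, 542a, 54fe, 6f28, 7d81, 7fa1, 9ce9, a0b0, a480, c68e, d46c, d47e, d94b, e268, e7d0, f1ed, f3b3, ff14}.
Reachable from e268: {460d, 54fe, 6f28, 9ce9, e268}.
In 542a's history but not e268's: {0f29, 19a4, 3e2c, 52aa, 542a, 7d81, 7fa1, a0b0, a480, c68e, d46c, d47e, d94b, e7d0, f1ed, f3b3, ff14} — 17 commits.

17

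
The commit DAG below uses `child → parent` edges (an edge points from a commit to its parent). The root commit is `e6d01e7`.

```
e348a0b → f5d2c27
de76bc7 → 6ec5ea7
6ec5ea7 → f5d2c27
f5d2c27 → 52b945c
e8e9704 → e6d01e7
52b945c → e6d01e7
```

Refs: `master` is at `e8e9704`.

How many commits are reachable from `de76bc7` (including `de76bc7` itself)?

5

Walking parent pointers from de76bc7: reachable set = {52b945c, 6ec5ea7, de76bc7, e6d01e7, f5d2c27}.
That is 5 commits.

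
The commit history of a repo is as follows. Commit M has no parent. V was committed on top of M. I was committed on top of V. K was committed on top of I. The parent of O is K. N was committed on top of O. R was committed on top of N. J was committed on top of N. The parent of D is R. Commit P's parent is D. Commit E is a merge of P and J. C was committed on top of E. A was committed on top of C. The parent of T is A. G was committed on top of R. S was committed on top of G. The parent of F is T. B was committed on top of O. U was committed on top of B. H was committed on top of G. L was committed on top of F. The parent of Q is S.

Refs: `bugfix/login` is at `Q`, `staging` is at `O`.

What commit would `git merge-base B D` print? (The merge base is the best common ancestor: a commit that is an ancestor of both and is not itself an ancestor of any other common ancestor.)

O

Ancestors of B: {B, I, K, M, O, V}.
Ancestors of D: {D, I, K, M, N, O, R, V}.
Common ancestors: {I, K, M, O, V}.
Among these, O is not an ancestor of any other common ancestor — it is the merge base.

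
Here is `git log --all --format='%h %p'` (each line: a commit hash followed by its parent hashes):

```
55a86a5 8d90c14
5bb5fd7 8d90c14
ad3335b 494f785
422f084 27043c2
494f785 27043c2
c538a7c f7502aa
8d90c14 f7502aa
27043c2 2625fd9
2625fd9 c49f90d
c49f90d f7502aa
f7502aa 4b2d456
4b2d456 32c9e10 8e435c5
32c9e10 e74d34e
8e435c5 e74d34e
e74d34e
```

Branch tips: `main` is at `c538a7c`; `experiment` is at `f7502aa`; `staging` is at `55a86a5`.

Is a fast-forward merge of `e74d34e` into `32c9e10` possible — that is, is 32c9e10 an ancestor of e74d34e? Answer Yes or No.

No

A fast-forward from 32c9e10 to e74d34e is possible iff 32c9e10 is an ancestor of e74d34e.
Ancestors of e74d34e: {e74d34e}.
32c9e10 is not among them, so fast-forward is not possible.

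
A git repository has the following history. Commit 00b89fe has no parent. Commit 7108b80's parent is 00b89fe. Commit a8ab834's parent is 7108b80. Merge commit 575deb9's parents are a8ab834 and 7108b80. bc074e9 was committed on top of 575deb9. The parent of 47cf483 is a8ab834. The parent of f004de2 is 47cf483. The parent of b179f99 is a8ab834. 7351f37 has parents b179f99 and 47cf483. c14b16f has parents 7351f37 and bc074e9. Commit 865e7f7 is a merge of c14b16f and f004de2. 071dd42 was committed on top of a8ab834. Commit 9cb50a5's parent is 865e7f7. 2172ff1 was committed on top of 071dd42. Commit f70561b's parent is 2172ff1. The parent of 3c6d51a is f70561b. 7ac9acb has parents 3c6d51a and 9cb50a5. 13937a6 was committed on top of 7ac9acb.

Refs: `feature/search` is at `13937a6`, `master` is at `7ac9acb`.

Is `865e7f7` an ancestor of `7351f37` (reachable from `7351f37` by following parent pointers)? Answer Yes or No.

Ancestors of 7351f37: {00b89fe, 47cf483, 7108b80, 7351f37, a8ab834, b179f99}.
865e7f7 is not in that set, so it is not an ancestor of 7351f37.

No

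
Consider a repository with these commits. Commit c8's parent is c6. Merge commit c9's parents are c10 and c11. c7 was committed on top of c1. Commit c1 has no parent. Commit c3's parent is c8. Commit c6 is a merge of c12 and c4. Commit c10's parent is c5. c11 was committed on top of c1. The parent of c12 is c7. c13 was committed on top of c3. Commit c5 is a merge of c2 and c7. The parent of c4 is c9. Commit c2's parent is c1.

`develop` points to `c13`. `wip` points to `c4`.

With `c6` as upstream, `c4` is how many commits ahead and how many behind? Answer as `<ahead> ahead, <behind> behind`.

Reachable from c4: {c1, c10, c11, c2, c4, c5, c7, c9}.
Reachable from c6: {c1, c10, c11, c12, c2, c4, c5, c6, c7, c9}.
Only in c4's history (ahead): {} — 0.
Only in c6's history (behind): {c12, c6} — 2.

0 ahead, 2 behind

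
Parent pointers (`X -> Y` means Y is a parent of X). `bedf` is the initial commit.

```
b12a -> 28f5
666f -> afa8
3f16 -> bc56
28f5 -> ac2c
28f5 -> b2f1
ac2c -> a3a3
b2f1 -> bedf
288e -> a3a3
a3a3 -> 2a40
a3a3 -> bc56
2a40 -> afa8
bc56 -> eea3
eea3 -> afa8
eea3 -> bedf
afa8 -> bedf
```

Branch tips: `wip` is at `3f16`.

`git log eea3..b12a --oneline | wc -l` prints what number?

Reachable from b12a: {28f5, 2a40, a3a3, ac2c, afa8, b12a, b2f1, bc56, bedf, eea3}.
Reachable from eea3: {afa8, bedf, eea3}.
In b12a's history but not eea3's: {28f5, 2a40, a3a3, ac2c, b12a, b2f1, bc56} — 7 commits.

7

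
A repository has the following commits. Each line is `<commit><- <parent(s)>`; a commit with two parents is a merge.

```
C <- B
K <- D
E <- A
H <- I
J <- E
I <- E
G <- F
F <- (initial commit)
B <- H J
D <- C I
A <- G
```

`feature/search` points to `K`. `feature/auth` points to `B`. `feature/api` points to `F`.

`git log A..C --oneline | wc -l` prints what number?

6

Reachable from C: {A, B, C, E, F, G, H, I, J}.
Reachable from A: {A, F, G}.
In C's history but not A's: {B, C, E, H, I, J} — 6 commits.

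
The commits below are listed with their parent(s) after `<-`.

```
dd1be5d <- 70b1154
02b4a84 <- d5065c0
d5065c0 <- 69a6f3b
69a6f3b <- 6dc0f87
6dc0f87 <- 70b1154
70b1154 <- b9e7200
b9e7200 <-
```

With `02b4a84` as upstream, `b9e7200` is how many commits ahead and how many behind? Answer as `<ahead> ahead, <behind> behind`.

Reachable from b9e7200: {b9e7200}.
Reachable from 02b4a84: {02b4a84, 69a6f3b, 6dc0f87, 70b1154, b9e7200, d5065c0}.
Only in b9e7200's history (ahead): {} — 0.
Only in 02b4a84's history (behind): {02b4a84, 69a6f3b, 6dc0f87, 70b1154, d5065c0} — 5.

0 ahead, 5 behind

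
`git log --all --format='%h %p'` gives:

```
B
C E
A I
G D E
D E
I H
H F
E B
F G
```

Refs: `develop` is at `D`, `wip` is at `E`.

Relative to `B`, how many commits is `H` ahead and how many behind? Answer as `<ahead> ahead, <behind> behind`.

Reachable from H: {B, D, E, F, G, H}.
Reachable from B: {B}.
Only in H's history (ahead): {D, E, F, G, H} — 5.
Only in B's history (behind): {} — 0.

5 ahead, 0 behind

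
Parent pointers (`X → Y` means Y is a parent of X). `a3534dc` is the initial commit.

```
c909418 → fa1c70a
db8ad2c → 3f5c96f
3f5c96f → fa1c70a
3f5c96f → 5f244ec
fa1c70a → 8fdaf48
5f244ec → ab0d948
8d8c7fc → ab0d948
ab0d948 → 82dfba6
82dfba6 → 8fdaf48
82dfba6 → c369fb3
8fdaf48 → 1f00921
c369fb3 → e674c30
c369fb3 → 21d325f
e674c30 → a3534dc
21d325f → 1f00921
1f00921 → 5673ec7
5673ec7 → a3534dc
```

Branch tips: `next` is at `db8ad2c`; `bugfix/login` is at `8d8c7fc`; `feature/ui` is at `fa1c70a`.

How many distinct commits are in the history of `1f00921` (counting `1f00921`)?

3

Walking parent pointers from 1f00921: reachable set = {1f00921, 5673ec7, a3534dc}.
That is 3 commits.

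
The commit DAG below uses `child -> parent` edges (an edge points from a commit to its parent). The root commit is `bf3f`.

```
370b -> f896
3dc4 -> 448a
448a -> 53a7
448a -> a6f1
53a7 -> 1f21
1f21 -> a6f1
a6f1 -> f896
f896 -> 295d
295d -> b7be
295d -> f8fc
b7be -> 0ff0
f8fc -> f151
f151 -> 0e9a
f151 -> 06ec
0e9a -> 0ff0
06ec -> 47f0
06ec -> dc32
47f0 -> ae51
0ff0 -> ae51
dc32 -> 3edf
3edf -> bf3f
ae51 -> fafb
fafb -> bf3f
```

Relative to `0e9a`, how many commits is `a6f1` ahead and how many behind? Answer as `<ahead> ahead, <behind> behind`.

10 ahead, 0 behind

Reachable from a6f1: {06ec, 0e9a, 0ff0, 295d, 3edf, 47f0, a6f1, ae51, b7be, bf3f, dc32, f151, f896, f8fc, fafb}.
Reachable from 0e9a: {0e9a, 0ff0, ae51, bf3f, fafb}.
Only in a6f1's history (ahead): {06ec, 295d, 3edf, 47f0, a6f1, b7be, dc32, f151, f896, f8fc} — 10.
Only in 0e9a's history (behind): {} — 0.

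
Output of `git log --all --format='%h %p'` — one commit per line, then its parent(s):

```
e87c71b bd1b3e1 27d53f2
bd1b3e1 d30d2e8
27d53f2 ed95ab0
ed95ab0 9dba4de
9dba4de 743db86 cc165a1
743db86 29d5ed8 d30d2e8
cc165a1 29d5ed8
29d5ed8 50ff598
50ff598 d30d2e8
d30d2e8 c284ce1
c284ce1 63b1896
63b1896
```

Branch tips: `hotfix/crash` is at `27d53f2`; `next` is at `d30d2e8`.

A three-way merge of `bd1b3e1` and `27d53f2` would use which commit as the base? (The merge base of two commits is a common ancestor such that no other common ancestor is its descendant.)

Ancestors of bd1b3e1: {63b1896, bd1b3e1, c284ce1, d30d2e8}.
Ancestors of 27d53f2: {27d53f2, 29d5ed8, 50ff598, 63b1896, 743db86, 9dba4de, c284ce1, cc165a1, d30d2e8, ed95ab0}.
Common ancestors: {63b1896, c284ce1, d30d2e8}.
Among these, d30d2e8 is not an ancestor of any other common ancestor — it is the merge base.

d30d2e8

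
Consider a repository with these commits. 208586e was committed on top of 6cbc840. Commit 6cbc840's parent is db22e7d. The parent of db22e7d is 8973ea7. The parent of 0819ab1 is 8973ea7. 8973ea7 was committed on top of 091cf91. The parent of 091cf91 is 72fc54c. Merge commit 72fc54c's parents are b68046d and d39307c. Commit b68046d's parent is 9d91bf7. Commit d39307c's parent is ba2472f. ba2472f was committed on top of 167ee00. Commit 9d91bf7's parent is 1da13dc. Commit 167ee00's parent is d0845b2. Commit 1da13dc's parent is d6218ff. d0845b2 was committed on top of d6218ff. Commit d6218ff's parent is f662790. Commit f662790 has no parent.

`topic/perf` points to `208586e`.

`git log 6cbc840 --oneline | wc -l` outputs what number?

Walking parent pointers from 6cbc840: reachable set = {091cf91, 167ee00, 1da13dc, 6cbc840, 72fc54c, 8973ea7, 9d91bf7, b68046d, ba2472f, d0845b2, d39307c, d6218ff, db22e7d, f662790}.
That is 14 commits.

14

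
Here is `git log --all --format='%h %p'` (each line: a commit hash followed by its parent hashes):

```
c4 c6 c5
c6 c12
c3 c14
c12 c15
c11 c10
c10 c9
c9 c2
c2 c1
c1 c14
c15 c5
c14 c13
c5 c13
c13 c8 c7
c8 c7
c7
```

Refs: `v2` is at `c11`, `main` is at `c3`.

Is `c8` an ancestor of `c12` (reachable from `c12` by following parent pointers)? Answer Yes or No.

Ancestors of c12 (commits reachable by following parents): {c12, c13, c15, c5, c7, c8}.
c8 is in that set, so it is an ancestor of c12.

Yes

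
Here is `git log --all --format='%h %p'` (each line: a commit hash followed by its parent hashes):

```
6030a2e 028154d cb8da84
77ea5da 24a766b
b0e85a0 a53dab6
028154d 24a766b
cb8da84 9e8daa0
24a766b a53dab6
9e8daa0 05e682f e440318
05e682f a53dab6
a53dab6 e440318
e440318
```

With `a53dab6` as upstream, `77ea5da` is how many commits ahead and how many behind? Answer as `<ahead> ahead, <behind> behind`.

2 ahead, 0 behind

Reachable from 77ea5da: {24a766b, 77ea5da, a53dab6, e440318}.
Reachable from a53dab6: {a53dab6, e440318}.
Only in 77ea5da's history (ahead): {24a766b, 77ea5da} — 2.
Only in a53dab6's history (behind): {} — 0.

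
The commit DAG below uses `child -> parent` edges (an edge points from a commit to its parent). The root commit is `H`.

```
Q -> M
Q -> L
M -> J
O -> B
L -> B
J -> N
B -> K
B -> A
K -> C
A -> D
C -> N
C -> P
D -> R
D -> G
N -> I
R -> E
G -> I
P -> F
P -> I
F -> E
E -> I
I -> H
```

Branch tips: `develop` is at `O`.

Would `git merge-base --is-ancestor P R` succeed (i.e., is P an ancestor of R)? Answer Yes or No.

No

Ancestors of R: {E, H, I, R}.
P is not in that set, so it is not an ancestor of R.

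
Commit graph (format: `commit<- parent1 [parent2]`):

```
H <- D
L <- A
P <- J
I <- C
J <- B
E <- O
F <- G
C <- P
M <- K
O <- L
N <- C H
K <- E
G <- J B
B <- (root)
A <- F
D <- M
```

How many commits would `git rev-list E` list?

Walking parent pointers from E: reachable set = {A, B, E, F, G, J, L, O}.
That is 8 commits.

8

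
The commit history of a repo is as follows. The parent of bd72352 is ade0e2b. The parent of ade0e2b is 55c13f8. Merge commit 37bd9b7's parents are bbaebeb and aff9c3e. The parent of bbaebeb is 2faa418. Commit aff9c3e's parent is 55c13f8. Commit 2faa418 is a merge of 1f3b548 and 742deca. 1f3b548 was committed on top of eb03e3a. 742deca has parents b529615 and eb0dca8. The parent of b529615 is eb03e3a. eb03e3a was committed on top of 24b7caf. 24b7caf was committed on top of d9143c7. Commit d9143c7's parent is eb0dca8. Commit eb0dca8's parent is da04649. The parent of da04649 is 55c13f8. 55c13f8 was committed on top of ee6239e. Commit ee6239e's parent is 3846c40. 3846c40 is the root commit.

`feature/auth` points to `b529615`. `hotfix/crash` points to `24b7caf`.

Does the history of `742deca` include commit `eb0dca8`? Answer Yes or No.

Yes

Ancestors of 742deca (commits reachable by following parents): {24b7caf, 3846c40, 55c13f8, 742deca, b529615, d9143c7, da04649, eb03e3a, eb0dca8, ee6239e}.
eb0dca8 is in that set, so it is an ancestor of 742deca.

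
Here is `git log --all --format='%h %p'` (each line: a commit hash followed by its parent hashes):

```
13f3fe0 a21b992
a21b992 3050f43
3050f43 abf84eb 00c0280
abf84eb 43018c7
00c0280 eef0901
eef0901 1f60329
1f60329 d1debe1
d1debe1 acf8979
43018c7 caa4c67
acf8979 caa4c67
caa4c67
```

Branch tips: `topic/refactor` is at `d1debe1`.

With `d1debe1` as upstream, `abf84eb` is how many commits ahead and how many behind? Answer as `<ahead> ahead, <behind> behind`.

Reachable from abf84eb: {43018c7, abf84eb, caa4c67}.
Reachable from d1debe1: {acf8979, caa4c67, d1debe1}.
Only in abf84eb's history (ahead): {43018c7, abf84eb} — 2.
Only in d1debe1's history (behind): {acf8979, d1debe1} — 2.

2 ahead, 2 behind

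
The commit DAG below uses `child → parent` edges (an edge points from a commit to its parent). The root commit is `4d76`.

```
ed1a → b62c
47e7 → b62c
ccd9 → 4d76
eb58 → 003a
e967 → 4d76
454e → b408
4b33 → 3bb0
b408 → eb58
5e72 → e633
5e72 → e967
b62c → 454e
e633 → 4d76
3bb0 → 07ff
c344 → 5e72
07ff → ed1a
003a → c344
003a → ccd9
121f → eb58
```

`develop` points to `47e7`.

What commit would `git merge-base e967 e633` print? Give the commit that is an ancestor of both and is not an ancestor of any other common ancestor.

4d76

Ancestors of e967: {4d76, e967}.
Ancestors of e633: {4d76, e633}.
Common ancestors: {4d76}.
The only common ancestor is 4d76, so it is the merge base.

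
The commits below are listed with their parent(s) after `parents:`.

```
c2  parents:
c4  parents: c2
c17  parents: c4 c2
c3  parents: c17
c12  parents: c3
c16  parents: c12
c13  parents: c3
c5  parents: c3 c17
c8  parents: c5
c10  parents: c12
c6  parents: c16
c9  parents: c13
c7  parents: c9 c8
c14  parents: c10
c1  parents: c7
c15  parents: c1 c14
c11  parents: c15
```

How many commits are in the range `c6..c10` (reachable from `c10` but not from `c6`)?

Reachable from c10: {c10, c12, c17, c2, c3, c4}.
Reachable from c6: {c12, c16, c17, c2, c3, c4, c6}.
In c10's history but not c6's: {c10} — 1 commit.

1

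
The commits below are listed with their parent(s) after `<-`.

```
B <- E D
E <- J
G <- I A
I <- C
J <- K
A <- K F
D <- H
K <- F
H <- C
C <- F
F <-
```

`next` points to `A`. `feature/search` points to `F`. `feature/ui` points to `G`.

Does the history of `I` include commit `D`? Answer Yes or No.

Ancestors of I: {C, F, I}.
D is not in that set, so it is not an ancestor of I.

No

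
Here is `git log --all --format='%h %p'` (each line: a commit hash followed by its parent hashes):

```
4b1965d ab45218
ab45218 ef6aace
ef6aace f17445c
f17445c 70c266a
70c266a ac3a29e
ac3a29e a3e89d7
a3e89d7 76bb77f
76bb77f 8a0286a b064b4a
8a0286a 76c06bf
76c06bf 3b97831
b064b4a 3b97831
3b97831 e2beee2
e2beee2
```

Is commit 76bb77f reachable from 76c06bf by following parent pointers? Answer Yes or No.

Ancestors of 76c06bf: {3b97831, 76c06bf, e2beee2}.
76bb77f is not in that set, so it is not an ancestor of 76c06bf.

No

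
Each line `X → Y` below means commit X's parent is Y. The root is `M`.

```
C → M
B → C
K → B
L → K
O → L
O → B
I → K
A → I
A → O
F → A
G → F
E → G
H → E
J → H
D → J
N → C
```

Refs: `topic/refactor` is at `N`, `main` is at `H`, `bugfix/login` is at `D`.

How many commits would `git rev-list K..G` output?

Reachable from G: {A, B, C, F, G, I, K, L, M, O}.
Reachable from K: {B, C, K, M}.
In G's history but not K's: {A, F, G, I, L, O} — 6 commits.

6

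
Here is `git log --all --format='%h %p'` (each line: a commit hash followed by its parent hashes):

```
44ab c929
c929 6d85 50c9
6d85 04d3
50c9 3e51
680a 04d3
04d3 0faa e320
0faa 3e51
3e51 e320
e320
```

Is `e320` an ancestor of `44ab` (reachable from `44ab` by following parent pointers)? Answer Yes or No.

Ancestors of 44ab (commits reachable by following parents): {04d3, 0faa, 3e51, 44ab, 50c9, 6d85, c929, e320}.
e320 is in that set, so it is an ancestor of 44ab.

Yes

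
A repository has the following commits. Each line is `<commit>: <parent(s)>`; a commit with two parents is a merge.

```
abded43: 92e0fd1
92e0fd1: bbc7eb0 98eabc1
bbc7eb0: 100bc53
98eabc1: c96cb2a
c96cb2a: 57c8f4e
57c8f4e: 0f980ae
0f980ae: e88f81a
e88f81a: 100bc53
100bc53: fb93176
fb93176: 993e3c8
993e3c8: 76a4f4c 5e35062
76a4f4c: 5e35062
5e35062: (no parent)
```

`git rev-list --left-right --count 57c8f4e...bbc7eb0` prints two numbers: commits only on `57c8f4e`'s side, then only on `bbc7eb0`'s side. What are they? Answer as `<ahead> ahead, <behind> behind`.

3 ahead, 1 behind

Reachable from 57c8f4e: {0f980ae, 100bc53, 57c8f4e, 5e35062, 76a4f4c, 993e3c8, e88f81a, fb93176}.
Reachable from bbc7eb0: {100bc53, 5e35062, 76a4f4c, 993e3c8, bbc7eb0, fb93176}.
Only in 57c8f4e's history (ahead): {0f980ae, 57c8f4e, e88f81a} — 3.
Only in bbc7eb0's history (behind): {bbc7eb0} — 1.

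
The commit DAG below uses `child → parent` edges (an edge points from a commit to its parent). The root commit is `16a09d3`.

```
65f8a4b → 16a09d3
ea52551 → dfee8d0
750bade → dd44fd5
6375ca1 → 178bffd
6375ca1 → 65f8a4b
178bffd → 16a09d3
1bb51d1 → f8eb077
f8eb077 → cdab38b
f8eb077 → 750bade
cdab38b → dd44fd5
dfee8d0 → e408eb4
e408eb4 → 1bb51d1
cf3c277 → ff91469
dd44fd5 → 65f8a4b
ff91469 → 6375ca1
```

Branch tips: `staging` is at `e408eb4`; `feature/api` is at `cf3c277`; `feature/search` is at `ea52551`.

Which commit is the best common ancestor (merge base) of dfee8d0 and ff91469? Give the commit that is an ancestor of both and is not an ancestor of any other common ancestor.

Ancestors of dfee8d0: {16a09d3, 1bb51d1, 65f8a4b, 750bade, cdab38b, dd44fd5, dfee8d0, e408eb4, f8eb077}.
Ancestors of ff91469: {16a09d3, 178bffd, 6375ca1, 65f8a4b, ff91469}.
Common ancestors: {16a09d3, 65f8a4b}.
Among these, 65f8a4b is not an ancestor of any other common ancestor — it is the merge base.

65f8a4b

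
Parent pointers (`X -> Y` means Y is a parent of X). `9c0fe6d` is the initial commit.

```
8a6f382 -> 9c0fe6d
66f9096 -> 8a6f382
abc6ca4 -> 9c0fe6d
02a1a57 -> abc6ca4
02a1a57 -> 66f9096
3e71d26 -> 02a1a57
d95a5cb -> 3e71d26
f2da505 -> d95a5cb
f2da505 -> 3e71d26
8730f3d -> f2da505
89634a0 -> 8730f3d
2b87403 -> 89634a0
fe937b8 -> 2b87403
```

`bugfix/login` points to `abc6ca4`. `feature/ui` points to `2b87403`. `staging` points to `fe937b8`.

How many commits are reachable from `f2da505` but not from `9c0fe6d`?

7

Reachable from f2da505: {02a1a57, 3e71d26, 66f9096, 8a6f382, 9c0fe6d, abc6ca4, d95a5cb, f2da505}.
Reachable from 9c0fe6d: {9c0fe6d}.
In f2da505's history but not 9c0fe6d's: {02a1a57, 3e71d26, 66f9096, 8a6f382, abc6ca4, d95a5cb, f2da505} — 7 commits.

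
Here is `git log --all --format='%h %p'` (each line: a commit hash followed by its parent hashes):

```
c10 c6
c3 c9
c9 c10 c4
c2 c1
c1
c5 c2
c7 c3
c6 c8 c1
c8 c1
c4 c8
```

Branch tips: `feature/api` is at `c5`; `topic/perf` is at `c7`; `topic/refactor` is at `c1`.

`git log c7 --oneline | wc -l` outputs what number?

Walking parent pointers from c7: reachable set = {c1, c10, c3, c4, c6, c7, c8, c9}.
That is 8 commits.

8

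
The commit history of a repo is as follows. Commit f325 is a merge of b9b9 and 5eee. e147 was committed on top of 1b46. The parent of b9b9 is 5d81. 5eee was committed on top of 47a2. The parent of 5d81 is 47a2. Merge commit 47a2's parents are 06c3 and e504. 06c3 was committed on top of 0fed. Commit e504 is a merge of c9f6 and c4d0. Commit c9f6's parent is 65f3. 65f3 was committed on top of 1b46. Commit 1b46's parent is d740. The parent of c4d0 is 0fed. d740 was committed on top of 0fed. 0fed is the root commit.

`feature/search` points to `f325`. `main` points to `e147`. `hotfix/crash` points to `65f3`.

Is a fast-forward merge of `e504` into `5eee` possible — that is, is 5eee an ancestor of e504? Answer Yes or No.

A fast-forward from 5eee to e504 is possible iff 5eee is an ancestor of e504.
Ancestors of e504: {0fed, 1b46, 65f3, c4d0, c9f6, d740, e504}.
5eee is not among them, so fast-forward is not possible.

No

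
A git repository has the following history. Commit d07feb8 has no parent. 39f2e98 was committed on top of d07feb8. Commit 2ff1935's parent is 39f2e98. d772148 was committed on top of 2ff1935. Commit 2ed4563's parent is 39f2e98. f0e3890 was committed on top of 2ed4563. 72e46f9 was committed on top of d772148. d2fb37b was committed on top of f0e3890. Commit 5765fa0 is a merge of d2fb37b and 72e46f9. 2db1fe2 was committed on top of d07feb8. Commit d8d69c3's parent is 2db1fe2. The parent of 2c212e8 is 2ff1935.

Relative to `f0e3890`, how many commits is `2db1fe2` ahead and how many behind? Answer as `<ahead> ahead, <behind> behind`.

Reachable from 2db1fe2: {2db1fe2, d07feb8}.
Reachable from f0e3890: {2ed4563, 39f2e98, d07feb8, f0e3890}.
Only in 2db1fe2's history (ahead): {2db1fe2} — 1.
Only in f0e3890's history (behind): {2ed4563, 39f2e98, f0e3890} — 3.

1 ahead, 3 behind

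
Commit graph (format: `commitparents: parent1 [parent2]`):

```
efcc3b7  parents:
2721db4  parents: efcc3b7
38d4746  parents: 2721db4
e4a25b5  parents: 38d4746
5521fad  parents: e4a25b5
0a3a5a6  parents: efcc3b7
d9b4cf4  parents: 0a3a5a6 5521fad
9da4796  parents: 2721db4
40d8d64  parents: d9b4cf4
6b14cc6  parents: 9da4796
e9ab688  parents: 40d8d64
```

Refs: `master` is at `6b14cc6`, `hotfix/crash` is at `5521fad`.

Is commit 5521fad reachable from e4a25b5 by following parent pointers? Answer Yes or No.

No

Ancestors of e4a25b5: {2721db4, 38d4746, e4a25b5, efcc3b7}.
5521fad is not in that set, so it is not an ancestor of e4a25b5.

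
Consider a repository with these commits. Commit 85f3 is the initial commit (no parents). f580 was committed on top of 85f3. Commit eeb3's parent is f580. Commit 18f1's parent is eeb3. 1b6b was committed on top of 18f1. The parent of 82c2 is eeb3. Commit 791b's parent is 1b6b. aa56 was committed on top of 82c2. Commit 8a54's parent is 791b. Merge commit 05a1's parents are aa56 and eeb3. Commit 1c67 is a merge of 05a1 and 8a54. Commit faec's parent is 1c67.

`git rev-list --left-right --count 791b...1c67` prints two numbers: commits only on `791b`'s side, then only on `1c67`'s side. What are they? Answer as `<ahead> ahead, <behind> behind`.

0 ahead, 5 behind

Reachable from 791b: {18f1, 1b6b, 791b, 85f3, eeb3, f580}.
Reachable from 1c67: {05a1, 18f1, 1b6b, 1c67, 791b, 82c2, 85f3, 8a54, aa56, eeb3, f580}.
Only in 791b's history (ahead): {} — 0.
Only in 1c67's history (behind): {05a1, 1c67, 82c2, 8a54, aa56} — 5.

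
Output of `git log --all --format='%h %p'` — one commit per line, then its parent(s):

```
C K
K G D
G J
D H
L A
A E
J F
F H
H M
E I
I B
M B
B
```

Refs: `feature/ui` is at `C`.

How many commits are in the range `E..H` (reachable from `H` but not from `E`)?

Reachable from H: {B, H, M}.
Reachable from E: {B, E, I}.
In H's history but not E's: {H, M} — 2 commits.

2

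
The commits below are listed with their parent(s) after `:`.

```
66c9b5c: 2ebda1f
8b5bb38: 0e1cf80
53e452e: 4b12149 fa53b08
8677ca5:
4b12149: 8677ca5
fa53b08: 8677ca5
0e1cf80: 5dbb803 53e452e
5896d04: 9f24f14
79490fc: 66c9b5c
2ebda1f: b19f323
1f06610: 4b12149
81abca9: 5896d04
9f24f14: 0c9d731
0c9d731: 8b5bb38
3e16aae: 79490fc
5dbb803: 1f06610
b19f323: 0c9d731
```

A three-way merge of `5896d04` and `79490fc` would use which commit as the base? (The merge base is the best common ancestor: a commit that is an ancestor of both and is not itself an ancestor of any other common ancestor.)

0c9d731

Ancestors of 5896d04: {0c9d731, 0e1cf80, 1f06610, 4b12149, 53e452e, 5896d04, 5dbb803, 8677ca5, 8b5bb38, 9f24f14, fa53b08}.
Ancestors of 79490fc: {0c9d731, 0e1cf80, 1f06610, 2ebda1f, 4b12149, 53e452e, 5dbb803, 66c9b5c, 79490fc, 8677ca5, 8b5bb38, b19f323, fa53b08}.
Common ancestors: {0c9d731, 0e1cf80, 1f06610, 4b12149, 53e452e, 5dbb803, 8677ca5, 8b5bb38, fa53b08}.
Among these, 0c9d731 is not an ancestor of any other common ancestor — it is the merge base.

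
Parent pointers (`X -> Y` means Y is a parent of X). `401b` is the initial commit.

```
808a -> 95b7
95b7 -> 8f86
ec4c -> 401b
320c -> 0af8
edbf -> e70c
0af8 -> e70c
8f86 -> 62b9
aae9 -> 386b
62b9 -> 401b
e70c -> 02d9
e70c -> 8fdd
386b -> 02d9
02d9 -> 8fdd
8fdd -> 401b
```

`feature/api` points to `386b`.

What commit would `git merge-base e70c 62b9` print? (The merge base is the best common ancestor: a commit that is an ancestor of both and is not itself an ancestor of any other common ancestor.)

401b

Ancestors of e70c: {02d9, 401b, 8fdd, e70c}.
Ancestors of 62b9: {401b, 62b9}.
Common ancestors: {401b}.
The only common ancestor is 401b, so it is the merge base.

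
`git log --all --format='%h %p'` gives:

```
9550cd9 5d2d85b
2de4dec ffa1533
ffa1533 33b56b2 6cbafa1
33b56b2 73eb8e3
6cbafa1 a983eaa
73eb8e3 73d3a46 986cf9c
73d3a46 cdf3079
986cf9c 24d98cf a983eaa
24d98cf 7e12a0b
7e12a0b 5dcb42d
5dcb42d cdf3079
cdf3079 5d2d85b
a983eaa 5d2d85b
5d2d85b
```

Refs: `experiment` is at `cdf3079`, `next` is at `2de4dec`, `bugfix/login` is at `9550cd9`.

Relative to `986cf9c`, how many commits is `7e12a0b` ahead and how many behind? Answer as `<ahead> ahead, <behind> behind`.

Reachable from 7e12a0b: {5d2d85b, 5dcb42d, 7e12a0b, cdf3079}.
Reachable from 986cf9c: {24d98cf, 5d2d85b, 5dcb42d, 7e12a0b, 986cf9c, a983eaa, cdf3079}.
Only in 7e12a0b's history (ahead): {} — 0.
Only in 986cf9c's history (behind): {24d98cf, 986cf9c, a983eaa} — 3.

0 ahead, 3 behind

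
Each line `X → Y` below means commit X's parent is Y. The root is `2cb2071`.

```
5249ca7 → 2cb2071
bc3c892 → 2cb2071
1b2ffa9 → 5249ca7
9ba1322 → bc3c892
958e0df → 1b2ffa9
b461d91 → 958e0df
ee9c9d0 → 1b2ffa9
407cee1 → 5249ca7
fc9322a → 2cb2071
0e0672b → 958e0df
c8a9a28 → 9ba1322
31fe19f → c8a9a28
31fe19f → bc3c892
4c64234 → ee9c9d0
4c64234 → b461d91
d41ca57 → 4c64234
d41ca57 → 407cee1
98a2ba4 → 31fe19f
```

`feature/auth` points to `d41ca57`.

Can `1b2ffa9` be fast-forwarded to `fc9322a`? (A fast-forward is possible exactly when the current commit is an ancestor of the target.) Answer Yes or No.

A fast-forward from 1b2ffa9 to fc9322a is possible iff 1b2ffa9 is an ancestor of fc9322a.
Ancestors of fc9322a: {2cb2071, fc9322a}.
1b2ffa9 is not among them, so fast-forward is not possible.

No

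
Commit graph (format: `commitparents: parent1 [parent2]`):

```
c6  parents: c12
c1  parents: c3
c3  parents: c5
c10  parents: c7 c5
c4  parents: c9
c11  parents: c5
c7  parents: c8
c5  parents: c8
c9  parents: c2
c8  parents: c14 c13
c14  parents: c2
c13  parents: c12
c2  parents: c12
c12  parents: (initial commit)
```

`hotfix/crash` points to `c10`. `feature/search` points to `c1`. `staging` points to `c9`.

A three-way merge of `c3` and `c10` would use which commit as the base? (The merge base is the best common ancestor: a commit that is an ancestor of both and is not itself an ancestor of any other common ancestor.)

c5

Ancestors of c3: {c12, c13, c14, c2, c3, c5, c8}.
Ancestors of c10: {c10, c12, c13, c14, c2, c5, c7, c8}.
Common ancestors: {c12, c13, c14, c2, c5, c8}.
Among these, c5 is not an ancestor of any other common ancestor — it is the merge base.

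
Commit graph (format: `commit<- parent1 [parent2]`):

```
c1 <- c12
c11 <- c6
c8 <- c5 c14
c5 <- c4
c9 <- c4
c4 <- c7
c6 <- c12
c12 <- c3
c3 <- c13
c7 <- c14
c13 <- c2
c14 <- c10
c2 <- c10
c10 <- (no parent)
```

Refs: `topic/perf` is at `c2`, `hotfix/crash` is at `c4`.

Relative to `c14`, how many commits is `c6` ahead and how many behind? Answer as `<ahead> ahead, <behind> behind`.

Reachable from c6: {c10, c12, c13, c2, c3, c6}.
Reachable from c14: {c10, c14}.
Only in c6's history (ahead): {c12, c13, c2, c3, c6} — 5.
Only in c14's history (behind): {c14} — 1.

5 ahead, 1 behind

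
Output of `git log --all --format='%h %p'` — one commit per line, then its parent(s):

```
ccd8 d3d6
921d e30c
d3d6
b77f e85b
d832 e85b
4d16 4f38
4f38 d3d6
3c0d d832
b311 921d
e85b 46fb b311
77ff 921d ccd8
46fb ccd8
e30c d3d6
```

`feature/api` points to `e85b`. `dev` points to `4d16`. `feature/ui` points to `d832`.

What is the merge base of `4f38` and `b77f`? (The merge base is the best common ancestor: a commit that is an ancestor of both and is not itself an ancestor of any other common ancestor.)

d3d6

Ancestors of 4f38: {4f38, d3d6}.
Ancestors of b77f: {46fb, 921d, b311, b77f, ccd8, d3d6, e30c, e85b}.
Common ancestors: {d3d6}.
The only common ancestor is d3d6, so it is the merge base.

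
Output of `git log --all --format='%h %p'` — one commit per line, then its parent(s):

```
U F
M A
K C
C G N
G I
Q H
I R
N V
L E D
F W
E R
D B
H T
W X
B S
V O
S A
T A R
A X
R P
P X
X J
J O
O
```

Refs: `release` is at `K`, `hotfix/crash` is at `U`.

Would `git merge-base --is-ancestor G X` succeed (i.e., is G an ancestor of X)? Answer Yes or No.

No

Ancestors of X: {J, O, X}.
G is not in that set, so it is not an ancestor of X.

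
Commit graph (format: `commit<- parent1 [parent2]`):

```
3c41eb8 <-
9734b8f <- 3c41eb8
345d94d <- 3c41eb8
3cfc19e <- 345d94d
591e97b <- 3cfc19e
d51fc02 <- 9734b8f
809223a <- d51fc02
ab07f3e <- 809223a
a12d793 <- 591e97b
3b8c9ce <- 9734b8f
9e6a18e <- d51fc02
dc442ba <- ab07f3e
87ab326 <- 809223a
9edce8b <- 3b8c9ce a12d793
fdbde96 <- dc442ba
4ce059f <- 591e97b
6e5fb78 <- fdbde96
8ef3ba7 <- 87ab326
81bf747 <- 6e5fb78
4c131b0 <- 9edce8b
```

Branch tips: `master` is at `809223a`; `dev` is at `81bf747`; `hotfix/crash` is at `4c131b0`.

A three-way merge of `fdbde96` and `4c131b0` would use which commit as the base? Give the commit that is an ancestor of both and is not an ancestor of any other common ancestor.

9734b8f

Ancestors of fdbde96: {3c41eb8, 809223a, 9734b8f, ab07f3e, d51fc02, dc442ba, fdbde96}.
Ancestors of 4c131b0: {345d94d, 3b8c9ce, 3c41eb8, 3cfc19e, 4c131b0, 591e97b, 9734b8f, 9edce8b, a12d793}.
Common ancestors: {3c41eb8, 9734b8f}.
Among these, 9734b8f is not an ancestor of any other common ancestor — it is the merge base.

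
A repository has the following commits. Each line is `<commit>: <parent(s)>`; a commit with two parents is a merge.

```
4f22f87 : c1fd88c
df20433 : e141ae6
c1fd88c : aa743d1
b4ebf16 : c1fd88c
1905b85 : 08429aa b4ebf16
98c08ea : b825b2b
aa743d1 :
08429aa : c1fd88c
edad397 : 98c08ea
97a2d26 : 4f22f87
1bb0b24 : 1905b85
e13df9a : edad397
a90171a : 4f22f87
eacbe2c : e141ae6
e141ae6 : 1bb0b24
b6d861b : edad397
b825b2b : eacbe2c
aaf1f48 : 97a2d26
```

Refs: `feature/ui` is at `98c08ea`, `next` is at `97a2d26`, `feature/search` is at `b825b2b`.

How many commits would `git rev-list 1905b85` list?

Walking parent pointers from 1905b85: reachable set = {08429aa, 1905b85, aa743d1, b4ebf16, c1fd88c}.
That is 5 commits.

5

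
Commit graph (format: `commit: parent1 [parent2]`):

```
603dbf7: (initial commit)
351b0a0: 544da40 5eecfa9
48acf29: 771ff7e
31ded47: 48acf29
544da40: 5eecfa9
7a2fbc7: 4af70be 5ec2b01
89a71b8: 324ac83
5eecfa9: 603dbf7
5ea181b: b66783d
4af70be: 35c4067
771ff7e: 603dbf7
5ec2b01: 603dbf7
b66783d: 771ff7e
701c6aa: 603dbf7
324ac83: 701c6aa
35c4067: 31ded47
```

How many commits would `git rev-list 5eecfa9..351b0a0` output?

2

Reachable from 351b0a0: {351b0a0, 544da40, 5eecfa9, 603dbf7}.
Reachable from 5eecfa9: {5eecfa9, 603dbf7}.
In 351b0a0's history but not 5eecfa9's: {351b0a0, 544da40} — 2 commits.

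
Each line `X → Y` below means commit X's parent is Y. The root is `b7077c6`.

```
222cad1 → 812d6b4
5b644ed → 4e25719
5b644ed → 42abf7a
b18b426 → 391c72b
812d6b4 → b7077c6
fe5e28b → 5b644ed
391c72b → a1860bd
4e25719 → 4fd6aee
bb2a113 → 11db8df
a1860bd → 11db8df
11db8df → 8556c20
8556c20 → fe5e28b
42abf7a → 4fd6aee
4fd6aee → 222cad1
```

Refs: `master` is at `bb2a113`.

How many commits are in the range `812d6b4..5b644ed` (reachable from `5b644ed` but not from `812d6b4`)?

Reachable from 5b644ed: {222cad1, 42abf7a, 4e25719, 4fd6aee, 5b644ed, 812d6b4, b7077c6}.
Reachable from 812d6b4: {812d6b4, b7077c6}.
In 5b644ed's history but not 812d6b4's: {222cad1, 42abf7a, 4e25719, 4fd6aee, 5b644ed} — 5 commits.

5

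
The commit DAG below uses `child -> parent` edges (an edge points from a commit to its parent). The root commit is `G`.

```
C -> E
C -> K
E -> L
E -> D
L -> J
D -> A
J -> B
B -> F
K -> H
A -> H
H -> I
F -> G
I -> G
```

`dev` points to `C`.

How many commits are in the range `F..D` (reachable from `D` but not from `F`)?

4

Reachable from D: {A, D, G, H, I}.
Reachable from F: {F, G}.
In D's history but not F's: {A, D, H, I} — 4 commits.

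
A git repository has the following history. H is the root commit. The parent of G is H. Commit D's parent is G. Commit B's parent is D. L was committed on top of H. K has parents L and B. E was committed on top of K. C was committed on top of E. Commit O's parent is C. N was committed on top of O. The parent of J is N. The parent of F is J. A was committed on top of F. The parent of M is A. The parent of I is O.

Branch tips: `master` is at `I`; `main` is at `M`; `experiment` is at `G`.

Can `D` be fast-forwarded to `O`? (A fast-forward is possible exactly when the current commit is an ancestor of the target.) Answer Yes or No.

A fast-forward from D to O is possible iff D is an ancestor of O.
Ancestors of O: {B, C, D, E, G, H, K, L, O}.
D is among them, so fast-forward is possible.

Yes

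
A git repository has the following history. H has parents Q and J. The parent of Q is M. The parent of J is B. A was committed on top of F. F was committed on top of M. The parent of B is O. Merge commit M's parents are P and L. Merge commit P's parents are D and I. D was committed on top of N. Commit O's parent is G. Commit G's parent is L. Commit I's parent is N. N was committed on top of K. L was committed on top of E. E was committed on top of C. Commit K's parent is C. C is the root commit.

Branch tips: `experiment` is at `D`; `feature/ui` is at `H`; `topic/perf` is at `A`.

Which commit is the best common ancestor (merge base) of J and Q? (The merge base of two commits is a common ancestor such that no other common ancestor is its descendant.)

Ancestors of J: {B, C, E, G, J, L, O}.
Ancestors of Q: {C, D, E, I, K, L, M, N, P, Q}.
Common ancestors: {C, E, L}.
Among these, L is not an ancestor of any other common ancestor — it is the merge base.

L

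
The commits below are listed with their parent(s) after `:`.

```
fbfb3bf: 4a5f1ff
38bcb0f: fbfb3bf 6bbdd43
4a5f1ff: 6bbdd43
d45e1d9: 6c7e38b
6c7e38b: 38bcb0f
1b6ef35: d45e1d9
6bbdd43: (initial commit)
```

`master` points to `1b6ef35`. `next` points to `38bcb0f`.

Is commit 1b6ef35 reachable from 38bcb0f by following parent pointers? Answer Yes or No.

No

Ancestors of 38bcb0f: {38bcb0f, 4a5f1ff, 6bbdd43, fbfb3bf}.
1b6ef35 is not in that set, so it is not an ancestor of 38bcb0f.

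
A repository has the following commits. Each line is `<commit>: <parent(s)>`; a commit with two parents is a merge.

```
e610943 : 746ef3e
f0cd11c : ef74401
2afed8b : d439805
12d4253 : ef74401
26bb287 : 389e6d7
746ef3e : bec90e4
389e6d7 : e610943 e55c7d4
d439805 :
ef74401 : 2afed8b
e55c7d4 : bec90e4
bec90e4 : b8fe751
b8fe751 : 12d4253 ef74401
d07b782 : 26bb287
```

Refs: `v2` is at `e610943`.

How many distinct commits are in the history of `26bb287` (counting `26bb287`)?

Walking parent pointers from 26bb287: reachable set = {12d4253, 26bb287, 2afed8b, 389e6d7, 746ef3e, b8fe751, bec90e4, d439805, e55c7d4, e610943, ef74401}.
That is 11 commits.

11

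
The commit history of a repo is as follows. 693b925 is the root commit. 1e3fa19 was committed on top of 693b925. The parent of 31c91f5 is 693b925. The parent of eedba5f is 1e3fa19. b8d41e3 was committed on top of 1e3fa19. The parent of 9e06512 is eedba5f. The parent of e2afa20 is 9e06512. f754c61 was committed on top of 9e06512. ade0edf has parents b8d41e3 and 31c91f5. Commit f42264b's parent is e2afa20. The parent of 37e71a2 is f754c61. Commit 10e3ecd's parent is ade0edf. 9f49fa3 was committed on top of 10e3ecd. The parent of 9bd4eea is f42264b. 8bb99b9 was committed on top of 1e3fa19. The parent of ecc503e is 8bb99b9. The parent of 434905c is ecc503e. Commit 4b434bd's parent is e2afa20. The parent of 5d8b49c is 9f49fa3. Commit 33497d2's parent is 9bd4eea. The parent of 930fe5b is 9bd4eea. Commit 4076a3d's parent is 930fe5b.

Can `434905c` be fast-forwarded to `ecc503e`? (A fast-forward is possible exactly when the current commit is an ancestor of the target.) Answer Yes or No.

A fast-forward from 434905c to ecc503e is possible iff 434905c is an ancestor of ecc503e.
Ancestors of ecc503e: {1e3fa19, 693b925, 8bb99b9, ecc503e}.
434905c is not among them, so fast-forward is not possible.

No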